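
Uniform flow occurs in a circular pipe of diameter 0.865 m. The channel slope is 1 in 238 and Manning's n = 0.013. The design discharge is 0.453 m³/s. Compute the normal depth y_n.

Manning's equation rearranged: A R^(2/3) = nQ / (1·√S) = 0.013 × 0.453 / (√0.004202) = 0.09085.
Try y = 0.449 m: A R^(2/3) = 0.1127 — too large.
Try y = 0.353 m: A R^(2/3) = 0.074 — too small.
Try y = 0.396 m: A R^(2/3) = 0.0909 — ≈ 0.09085.

y_n = 0.396 m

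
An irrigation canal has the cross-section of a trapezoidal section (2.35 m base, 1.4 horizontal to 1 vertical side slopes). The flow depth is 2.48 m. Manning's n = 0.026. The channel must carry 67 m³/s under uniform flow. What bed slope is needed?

With bottom width b = 2.35 m and side slope z = 1.4: A = (b + zy)y = (2.35 + 1.4×2.48)×2.48 = 14.44 m²; P = b + 2y√(1+z²) = 2.35 + 2×2.48×1.72 = 10.88 m.
Hydraulic radius R = A/P = 14.44/10.88 = 1.327 m.
From Manning's equation, S = [nQ / (1 A R^(2/3))]² = [0.026 × 67 / (1 × 14.44 × 1.327^(2/3))]² = 0.00999.

S = 0.00999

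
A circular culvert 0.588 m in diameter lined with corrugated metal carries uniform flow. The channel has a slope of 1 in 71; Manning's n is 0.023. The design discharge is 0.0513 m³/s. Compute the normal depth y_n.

Manning's equation rearranged: A R^(2/3) = nQ / (1·√S) = 0.023 × 0.0513 / (√0.01408) = 0.009942.
At y = 0.173 m: A R^(2/3) = 0.01426 — over.
At y = 0.113 m: A R^(2/3) = 0.006108 — short.
At y = 0.144 m: A R^(2/3) = 0.009945 — ≈ 0.009942.

y_n = 0.144 m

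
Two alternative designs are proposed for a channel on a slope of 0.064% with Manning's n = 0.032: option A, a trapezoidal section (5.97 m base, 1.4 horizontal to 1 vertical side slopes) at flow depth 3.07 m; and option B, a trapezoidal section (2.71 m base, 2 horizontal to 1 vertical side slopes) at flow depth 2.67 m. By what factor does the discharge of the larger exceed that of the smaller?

1.75

Channel A: With bottom width b = 5.97 m and side slope z = 1.4: A = (b + zy)y = (5.97 + 1.4×3.07)×3.07 = 31.52 m²; P = b + 2y√(1+z²) = 5.97 + 2×3.07×1.72 = 16.53 m. Hydraulic radius R = A/P = 31.52/16.53 = 1.907 m. Q_A = (1/0.032)·31.52·1.907^(2/3)·√0.00064 = 38.32 m³/s.
Channel B: With bottom width b = 2.71 m and side slope z = 2: A = (b + zy)y = (2.71 + 2×2.67)×2.67 = 21.49 m²; P = b + 2y√(1+z²) = 2.71 + 2×2.67×2.236 = 14.65 m. Hydraulic radius R = A/P = 21.49/14.65 = 1.467 m. Q_B = (1/0.032)·21.49·1.467^(2/3)·√0.00064 = 21.94 m³/s.
The larger discharge is 38.32 m³/s and the smaller is 21.94 m³/s; the ratio is 1.75.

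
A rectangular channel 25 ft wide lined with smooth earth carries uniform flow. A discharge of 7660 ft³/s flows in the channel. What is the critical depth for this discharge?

y_c = 14.3 ft

For a rectangular channel, critical depth y_c = (q²/g)^(1/3) where q = Q/b = 7660/25 = 306.4 ft²/s.
So y_c = (306.4²/32.2)^(1/3) = 14.3 ft.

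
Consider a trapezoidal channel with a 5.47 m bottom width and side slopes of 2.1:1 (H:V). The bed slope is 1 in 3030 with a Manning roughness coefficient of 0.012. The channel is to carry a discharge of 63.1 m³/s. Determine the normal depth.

Manning's equation rearranged: A R^(2/3) = nQ / (1·√S) = 0.012 × 63.1 / (√0.00033) = 41.68.
At y = 2.07 m: A R^(2/3) = 24.77 — low.
At y = 2.68 m: A R^(2/3) = 41.67 — close enough.

y_n = 2.68 m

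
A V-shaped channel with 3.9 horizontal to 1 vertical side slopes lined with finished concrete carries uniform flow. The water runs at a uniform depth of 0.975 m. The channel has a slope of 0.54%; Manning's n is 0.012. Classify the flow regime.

supercritical

For a triangular section with side slope z = 3.9: A = zy² = 3.9×0.975² = 3.707 m²; P = 2y√(1+z²) = 2×0.975×4.026 = 7.851 m.
Hydraulic radius R = A/P = 3.707/7.851 = 0.4722 m.
V = (1/n) R^(2/3) √S = (1/0.012) × 0.4722^(2/3) × √0.0054 = 3.713 m/s. Hydraulic depth D_h = A/T = 3.707/7.605 = 0.4875 m.
Froude number Fr = V/√(g·D_h) = 3.713/√(9.81×0.4875) = 1.7, which is greater than 1, so the flow is supercritical.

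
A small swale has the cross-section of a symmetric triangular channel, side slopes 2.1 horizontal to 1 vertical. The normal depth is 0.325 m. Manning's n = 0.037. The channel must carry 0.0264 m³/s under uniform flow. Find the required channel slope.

S = 0.000251

For a triangular section with side slope z = 2.1: A = zy² = 2.1×0.325² = 0.2218 m²; P = 2y√(1+z²) = 2×0.325×2.326 = 1.512 m.
Hydraulic radius R = A/P = 0.2218/1.512 = 0.1467 m.
From Manning's equation, S = [nQ / (1 A R^(2/3))]² = [0.037 × 0.0264 / (1 × 0.2218 × 0.1467^(2/3))]² = 0.000251.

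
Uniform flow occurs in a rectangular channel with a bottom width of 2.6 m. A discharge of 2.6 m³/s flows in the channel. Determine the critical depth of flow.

y_c = 0.467 m

For a rectangular channel, critical depth y_c = (q²/g)^(1/3) where q = Q/b = 2.6/2.6 = 1 m²/s.
So y_c = (1²/9.81)^(1/3) = 0.467 m.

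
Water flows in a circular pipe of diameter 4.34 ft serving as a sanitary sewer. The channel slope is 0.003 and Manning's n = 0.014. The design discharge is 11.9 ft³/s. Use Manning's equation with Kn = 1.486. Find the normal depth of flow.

Manning's equation rearranged: A R^(2/3) = nQ / (1.486·√S) = 0.014 × 11.9 / (1.486 × √0.003) = 2.047.
Try y = 1.3 ft: A R^(2/3) = 3.05 — high.
Try y = 0.752 ft: A R^(2/3) = 1.021 — low.
Try y = 1.06 ft: A R^(2/3) = 2.043 — close enough.

y_n = 1.06 ft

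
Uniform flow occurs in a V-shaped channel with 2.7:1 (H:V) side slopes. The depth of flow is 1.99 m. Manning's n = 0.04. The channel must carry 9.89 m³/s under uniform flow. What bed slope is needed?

For a triangular section with side slope z = 2.7: A = zy² = 2.7×1.99² = 10.69 m²; P = 2y√(1+z²) = 2×1.99×2.879 = 11.46 m.
Hydraulic radius R = A/P = 10.69/11.46 = 0.9331 m.
From Manning's equation, S = [nQ / (1 A R^(2/3))]² = [0.04 × 9.89 / (1 × 10.69 × 0.9331^(2/3))]² = 0.0015.

S = 0.0015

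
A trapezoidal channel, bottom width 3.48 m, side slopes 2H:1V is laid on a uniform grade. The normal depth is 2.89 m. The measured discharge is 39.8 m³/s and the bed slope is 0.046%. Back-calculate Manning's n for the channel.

n = 0.02

With bottom width b = 3.48 m and side slope z = 2: A = (b + zy)y = (3.48 + 2×2.89)×2.89 = 26.76 m²; P = b + 2y√(1+z²) = 3.48 + 2×2.89×2.236 = 16.4 m.
Hydraulic radius R = A/P = 26.76/16.4 = 1.631 m.
Rearranging Manning's equation: n = (1/Q) A R^(2/3) S^(1/2) = (1/39.8) × 26.76 × 1.631^(2/3) × √0.00046 = 0.02.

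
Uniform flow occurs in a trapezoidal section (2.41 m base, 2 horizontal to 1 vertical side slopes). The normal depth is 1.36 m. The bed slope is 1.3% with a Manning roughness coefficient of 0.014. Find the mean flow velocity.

With bottom width b = 2.41 m and side slope z = 2: A = (b + zy)y = (2.41 + 2×1.36)×1.36 = 6.977 m²; P = b + 2y√(1+z²) = 2.41 + 2×1.36×2.236 = 8.492 m.
Hydraulic radius R = A/P = 6.977/8.492 = 0.8216 m.
From Manning's equation, V = (1/n) R^(2/3) S^(1/2) = (1/0.014) × 0.8216^(2/3) × 0.013^(1/2) = 7.14 m/s.

V = 7.14 m/s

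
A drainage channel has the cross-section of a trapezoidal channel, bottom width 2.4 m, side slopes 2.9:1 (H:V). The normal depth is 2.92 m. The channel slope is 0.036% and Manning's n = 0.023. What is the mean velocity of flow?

V = 1.11 m/s

With bottom width b = 2.4 m and side slope z = 2.9: A = (b + zy)y = (2.4 + 2.9×2.92)×2.92 = 31.73 m²; P = b + 2y√(1+z²) = 2.4 + 2×2.92×3.068 = 20.31 m.
Hydraulic radius R = A/P = 31.73/20.31 = 1.562 m.
From Manning's equation, V = (1/n) R^(2/3) S^(1/2) = (1/0.023) × 1.562^(2/3) × 0.00036^(1/2) = 1.11 m/s.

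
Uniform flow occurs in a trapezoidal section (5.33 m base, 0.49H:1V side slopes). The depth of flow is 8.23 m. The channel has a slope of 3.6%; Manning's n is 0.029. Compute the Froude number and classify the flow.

supercritical

With bottom width b = 5.33 m and side slope z = 0.49: A = (b + zy)y = (5.33 + 0.49×8.23)×8.23 = 77.06 m²; P = b + 2y√(1+z²) = 5.33 + 2×8.23×1.114 = 23.66 m.
Hydraulic radius R = A/P = 77.06/23.66 = 3.257 m.
V = (1/n) R^(2/3) √S = (1/0.029) × 3.257^(2/3) × √0.036 = 14.38 m/s. Hydraulic depth D_h = A/T = 77.06/13.4 = 5.752 m.
Froude number Fr = V/√(g·D_h) = 14.38/√(9.81×5.752) = 1.91, which is greater than 1, so the flow is supercritical.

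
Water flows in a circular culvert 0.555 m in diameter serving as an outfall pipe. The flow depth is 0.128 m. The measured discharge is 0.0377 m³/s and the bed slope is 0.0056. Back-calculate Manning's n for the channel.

For a circular section of diameter D = 0.555 m at depth y = 0.128 m, the central angle is θ = 2 arccos(1 − 2y/D) = 2.004 rad. Then A = (D²/8)(θ − sin θ) = 0.0422 m² and P = Dθ/2 = 0.556 m.
Hydraulic radius R = A/P = 0.0422/0.556 = 0.07589 m.
Rearranging Manning's equation: n = (1/Q) A R^(2/3) S^(1/2) = (1/0.0377) × 0.0422 × 0.07589^(2/3) × √0.0056 = 0.015.

n = 0.015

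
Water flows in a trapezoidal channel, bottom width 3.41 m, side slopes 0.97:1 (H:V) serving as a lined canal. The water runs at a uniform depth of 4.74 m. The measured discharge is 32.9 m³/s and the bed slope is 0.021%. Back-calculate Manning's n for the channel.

n = 0.029

With bottom width b = 3.41 m and side slope z = 0.97: A = (b + zy)y = (3.41 + 0.97×4.74)×4.74 = 37.96 m²; P = b + 2y√(1+z²) = 3.41 + 2×4.74×1.393 = 16.62 m.
Hydraulic radius R = A/P = 37.96/16.62 = 2.284 m.
Rearranging Manning's equation: n = (1/Q) A R^(2/3) S^(1/2) = (1/32.9) × 37.96 × 2.284^(2/3) × √0.00021 = 0.029.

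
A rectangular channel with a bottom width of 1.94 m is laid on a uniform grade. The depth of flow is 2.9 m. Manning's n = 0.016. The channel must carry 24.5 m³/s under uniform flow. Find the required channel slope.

Flow area A = b·y = 1.94 × 2.9 = 5.626 m². Wetted perimeter P = b + 2y = 1.94 + 2×2.9 = 7.74 m.
Hydraulic radius R = A/P = 5.626/7.74 = 0.7269 m.
From Manning's equation, S = [nQ / (1 A R^(2/3))]² = [0.016 × 24.5 / (1 × 5.626 × 0.7269^(2/3))]² = 0.00743.

S = 0.00743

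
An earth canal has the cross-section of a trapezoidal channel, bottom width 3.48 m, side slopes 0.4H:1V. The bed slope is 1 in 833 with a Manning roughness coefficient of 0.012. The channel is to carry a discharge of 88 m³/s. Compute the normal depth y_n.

y_n = 4.14 m

Manning's equation rearranged: A R^(2/3) = nQ / (1·√S) = 0.012 × 88 / (√0.0012) = 30.48.
Trying y = 4.94 m: A R^(2/3) = 41.47 — over.
Trying y = 3.03 m: A R^(2/3) = 17.97 — short.
Trying y = 4.14 m: A R^(2/3) = 30.47 — close enough.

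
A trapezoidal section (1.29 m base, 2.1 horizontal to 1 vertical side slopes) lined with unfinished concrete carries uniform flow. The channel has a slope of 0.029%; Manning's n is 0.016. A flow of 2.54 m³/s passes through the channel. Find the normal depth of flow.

Manning's equation rearranged: A R^(2/3) = nQ / (1·√S) = 0.016 × 2.54 / (√0.00029) = 2.386.
At y = 1.1 m: A R^(2/3) = 2.873 — over.
At y = 0.697 m: A R^(2/3) = 1.082 — short.
At y = 1.01 m: A R^(2/3) = 2.383 — matches.

y_n = 1.01 m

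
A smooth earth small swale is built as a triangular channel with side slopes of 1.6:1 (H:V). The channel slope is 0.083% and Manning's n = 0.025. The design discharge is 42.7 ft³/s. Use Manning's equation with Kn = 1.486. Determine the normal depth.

y_n = 3.47 ft

Manning's equation rearranged: A R^(2/3) = nQ / (1.486·√S) = 0.025 × 42.7 / (1.486 × √0.00083) = 24.94.
Try y = 2.51 ft: A R^(2/3) = 10.51 — too small.
Try y = 4.35 ft: A R^(2/3) = 45.53 — too large.
Try y = 3.47 ft: A R^(2/3) = 24.92 — ≈ 24.94.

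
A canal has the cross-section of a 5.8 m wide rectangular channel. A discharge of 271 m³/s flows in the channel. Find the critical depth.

y_c = 6.06 m

For a rectangular channel, critical depth y_c = (q²/g)^(1/3) where q = Q/b = 271/5.8 = 46.72 m²/s.
So y_c = (46.72²/9.81)^(1/3) = 6.06 m.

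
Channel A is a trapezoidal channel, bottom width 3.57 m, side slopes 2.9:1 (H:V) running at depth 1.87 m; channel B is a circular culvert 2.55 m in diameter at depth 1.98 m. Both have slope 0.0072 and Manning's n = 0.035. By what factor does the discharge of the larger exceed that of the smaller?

Channel A: With bottom width b = 3.57 m and side slope z = 2.9: A = (b + zy)y = (3.57 + 2.9×1.87)×1.87 = 16.82 m²; P = b + 2y√(1+z²) = 3.57 + 2×1.87×3.068 = 15.04 m. Hydraulic radius R = A/P = 16.82/15.04 = 1.118 m. Q_A = (1/0.035)·16.82·1.118^(2/3)·√0.0072 = 43.92 m³/s.
Channel B: For a circular section of diameter D = 2.55 m at depth y = 1.98 m, the central angle is θ = 2 arccos(1 − 2y/D) = 4.313 rad. Then A = (D²/8)(θ − sin θ) = 4.255 m² and P = Dθ/2 = 5.5 m. Hydraulic radius R = A/P = 4.255/5.5 = 0.7737 m. Q_B = (1/0.035)·4.255·0.7737^(2/3)·√0.0072 = 8.694 m³/s.
The larger discharge is 43.92 m³/s and the smaller is 8.694 m³/s; the ratio is 5.05.

5.05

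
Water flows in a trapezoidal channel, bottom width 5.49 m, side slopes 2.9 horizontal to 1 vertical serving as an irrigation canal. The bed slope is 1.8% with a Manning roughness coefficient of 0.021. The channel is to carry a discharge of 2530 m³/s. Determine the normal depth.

Manning's equation rearranged: A R^(2/3) = nQ / (1·√S) = 0.021 × 2530 / (√0.018) = 396.
Trying y = 7.29 m: A R^(2/3) = 478.2 — too large.
Trying y = 5.83 m: A R^(2/3) = 281.5 — too small.
Trying y = 6.74 m: A R^(2/3) = 396.5 — matches.

y_n = 6.74 m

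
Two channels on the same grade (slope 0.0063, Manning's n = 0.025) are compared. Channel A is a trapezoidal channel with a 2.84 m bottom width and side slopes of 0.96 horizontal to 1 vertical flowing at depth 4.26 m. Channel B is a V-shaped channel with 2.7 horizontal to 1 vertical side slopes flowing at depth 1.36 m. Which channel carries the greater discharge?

Channel A: With bottom width b = 2.84 m and side slope z = 0.96: A = (b + zy)y = (2.84 + 0.96×4.26)×4.26 = 29.52 m²; P = b + 2y√(1+z²) = 2.84 + 2×4.26×1.386 = 14.65 m. Hydraulic radius R = A/P = 29.52/14.65 = 2.015 m. Q_A = (1/0.025)·29.52·2.015^(2/3)·√0.0063 = 149.5 m³/s.
Channel B: For a triangular section with side slope z = 2.7: A = zy² = 2.7×1.36² = 4.994 m²; P = 2y√(1+z²) = 2×1.36×2.879 = 7.832 m. Hydraulic radius R = A/P = 4.994/7.832 = 0.6377 m. Q_B = (1/0.025)·4.994·0.6377^(2/3)·√0.0063 = 11.75 m³/s.
Q_A = 149.5 m³/s vs Q_B = 11.75 m³/s, so channel A carries more.

channel A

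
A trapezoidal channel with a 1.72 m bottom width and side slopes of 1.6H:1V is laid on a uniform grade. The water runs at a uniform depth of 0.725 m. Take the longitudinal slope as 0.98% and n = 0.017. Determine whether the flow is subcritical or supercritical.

With bottom width b = 1.72 m and side slope z = 1.6: A = (b + zy)y = (1.72 + 1.6×0.725)×0.725 = 2.088 m²; P = b + 2y√(1+z²) = 1.72 + 2×0.725×1.887 = 4.456 m.
Hydraulic radius R = A/P = 2.088/4.456 = 0.4686 m.
V = (1/n) R^(2/3) √S = (1/0.017) × 0.4686^(2/3) × √0.0098 = 3.513 m/s. Hydraulic depth D_h = A/T = 2.088/4.04 = 0.5168 m.
Froude number Fr = V/√(g·D_h) = 3.513/√(9.81×0.5168) = 1.56, which is greater than 1, so the flow is supercritical.

supercritical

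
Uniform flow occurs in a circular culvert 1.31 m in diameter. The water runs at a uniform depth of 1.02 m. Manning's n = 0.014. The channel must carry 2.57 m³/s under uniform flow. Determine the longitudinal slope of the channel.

For a circular section of diameter D = 1.31 m at depth y = 1.02 m, the central angle is θ = 2 arccos(1 − 2y/D) = 4.324 rad. Then A = (D²/8)(θ − sin θ) = 1.126 m² and P = Dθ/2 = 2.832 m.
Hydraulic radius R = A/P = 1.126/2.832 = 0.3976 m.
From Manning's equation, S = [nQ / (1 A R^(2/3))]² = [0.014 × 2.57 / (1 × 1.126 × 0.3976^(2/3))]² = 0.00349.

S = 0.00349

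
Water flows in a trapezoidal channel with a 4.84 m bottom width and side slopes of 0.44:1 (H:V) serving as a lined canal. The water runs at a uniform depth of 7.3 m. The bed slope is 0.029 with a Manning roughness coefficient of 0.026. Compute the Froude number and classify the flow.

supercritical

With bottom width b = 4.84 m and side slope z = 0.44: A = (b + zy)y = (4.84 + 0.44×7.3)×7.3 = 58.78 m²; P = b + 2y√(1+z²) = 4.84 + 2×7.3×1.093 = 20.79 m.
Hydraulic radius R = A/P = 58.78/20.79 = 2.827 m.
V = (1/n) R^(2/3) √S = (1/0.026) × 2.827^(2/3) × √0.029 = 13.1 m/s. Hydraulic depth D_h = A/T = 58.78/11.26 = 5.218 m.
Froude number Fr = V/√(g·D_h) = 13.1/√(9.81×5.218) = 1.83, which is greater than 1, so the flow is supercritical.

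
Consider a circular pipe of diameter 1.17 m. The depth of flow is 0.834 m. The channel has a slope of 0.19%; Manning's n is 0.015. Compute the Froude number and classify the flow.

subcritical

For a circular section of diameter D = 1.17 m at depth y = 0.834 m, the central angle is θ = 2 arccos(1 − 2y/D) = 4.021 rad. Then A = (D²/8)(θ − sin θ) = 0.8198 m² and P = Dθ/2 = 2.352 m.
Hydraulic radius R = A/P = 0.8198/2.352 = 0.3485 m.
V = (1/n) R^(2/3) √S = (1/0.015) × 0.3485^(2/3) × √0.0019 = 1.439 m/s. Hydraulic depth D_h = A/T = 0.8198/1.059 = 0.7744 m.
Froude number Fr = V/√(g·D_h) = 1.439/√(9.81×0.7744) = 0.522, which is less than 1, so the flow is subcritical.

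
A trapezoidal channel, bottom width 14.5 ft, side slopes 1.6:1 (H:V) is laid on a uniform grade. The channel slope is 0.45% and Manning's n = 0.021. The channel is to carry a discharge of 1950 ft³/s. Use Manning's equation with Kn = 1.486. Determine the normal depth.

y_n = 6.44 ft

Manning's equation rearranged: A R^(2/3) = nQ / (1.486·√S) = 0.021 × 1950 / (1.486 × √0.0045) = 410.8.
Try y = 7.12 ft: A R^(2/3) = 499.2 — high.
Try y = 5.51 ft: A R^(2/3) = 304 — low.
Try y = 6.44 ft: A R^(2/3) = 410.3 — close enough.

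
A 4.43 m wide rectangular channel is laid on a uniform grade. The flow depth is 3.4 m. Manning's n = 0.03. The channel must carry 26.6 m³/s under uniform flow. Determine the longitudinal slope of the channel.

S = 0.0019

Flow area A = b·y = 4.43 × 3.4 = 15.06 m². Wetted perimeter P = b + 2y = 4.43 + 2×3.4 = 11.23 m.
Hydraulic radius R = A/P = 15.06/11.23 = 1.341 m.
From Manning's equation, S = [nQ / (1 A R^(2/3))]² = [0.03 × 26.6 / (1 × 15.06 × 1.341^(2/3))]² = 0.0019.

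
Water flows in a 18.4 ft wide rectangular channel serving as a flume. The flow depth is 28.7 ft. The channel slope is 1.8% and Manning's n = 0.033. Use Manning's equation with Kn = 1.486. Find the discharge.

Flow area A = b·y = 18.4 × 28.7 = 528.1 ft². Wetted perimeter P = b + 2y = 18.4 + 2×28.7 = 75.8 ft.
Hydraulic radius R = A/P = 528.1/75.8 = 6.967 ft.
Manning's equation: Q = (1.486/n) A R^(2/3) S^(1/2) = (1.486/0.033) × 528.1 × 6.967^(2/3) × 0.018^(1/2) = 11600 ft³/s.

Q = 11600 ft³/s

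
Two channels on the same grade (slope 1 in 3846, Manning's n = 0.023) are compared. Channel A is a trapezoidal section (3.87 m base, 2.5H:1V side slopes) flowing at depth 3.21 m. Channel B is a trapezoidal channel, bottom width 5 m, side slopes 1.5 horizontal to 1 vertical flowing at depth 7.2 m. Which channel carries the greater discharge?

channel B

Channel A: With bottom width b = 3.87 m and side slope z = 2.5: A = (b + zy)y = (3.87 + 2.5×3.21)×3.21 = 38.18 m²; P = b + 2y√(1+z²) = 3.87 + 2×3.21×2.693 = 21.16 m. Hydraulic radius R = A/P = 38.18/21.16 = 1.805 m. Q_A = (1/0.023)·38.18·1.805^(2/3)·√0.00026 = 39.68 m³/s.
Channel B: With bottom width b = 5 m and side slope z = 1.5: A = (b + zy)y = (5 + 1.5×7.2)×7.2 = 113.8 m²; P = b + 2y√(1+z²) = 5 + 2×7.2×1.803 = 30.96 m. Hydraulic radius R = A/P = 113.8/30.96 = 3.674 m. Q_B = (1/0.023)·113.8·3.674^(2/3)·√0.00026 = 189.9 m³/s.
Q_A = 39.68 m³/s vs Q_B = 189.9 m³/s, so channel B carries more.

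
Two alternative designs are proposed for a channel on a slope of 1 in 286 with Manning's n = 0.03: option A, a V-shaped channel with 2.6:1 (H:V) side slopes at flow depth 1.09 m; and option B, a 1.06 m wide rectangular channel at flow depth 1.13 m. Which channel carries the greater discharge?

Channel A: For a triangular section with side slope z = 2.6: A = zy² = 2.6×1.09² = 3.089 m²; P = 2y√(1+z²) = 2×1.09×2.786 = 6.073 m. Hydraulic radius R = A/P = 3.089/6.073 = 0.5087 m. Q_A = (1/0.03)·3.089·0.5087^(2/3)·√0.003497 = 3.88 m³/s.
Channel B: Flow area A = b·y = 1.06 × 1.13 = 1.198 m². Wetted perimeter P = b + 2y = 1.06 + 2×1.13 = 3.32 m. Hydraulic radius R = A/P = 1.198/3.32 = 0.3608 m. Q_B = (1/0.03)·1.198·0.3608^(2/3)·√0.003497 = 1.196 m³/s.
Q_A = 3.88 m³/s vs Q_B = 1.196 m³/s, so channel A carries more.

channel A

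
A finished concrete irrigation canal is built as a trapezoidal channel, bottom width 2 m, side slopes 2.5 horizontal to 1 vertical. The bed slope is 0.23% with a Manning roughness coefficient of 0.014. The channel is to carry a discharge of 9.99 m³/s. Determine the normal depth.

y_n = 0.952 m

Manning's equation rearranged: A R^(2/3) = nQ / (1·√S) = 0.014 × 9.99 / (√0.0023) = 2.916.
At y = 1.21 m: A R^(2/3) = 4.857 — over.
At y = 0.712 m: A R^(2/3) = 1.607 — short.
At y = 0.952 m: A R^(2/3) = 2.917 — matches.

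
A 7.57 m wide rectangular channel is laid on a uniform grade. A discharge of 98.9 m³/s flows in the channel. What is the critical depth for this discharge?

y_c = 2.59 m

For a rectangular channel, critical depth y_c = (q²/g)^(1/3) where q = Q/b = 98.9/7.57 = 13.06 m²/s.
So y_c = (13.06²/9.81)^(1/3) = 2.59 m.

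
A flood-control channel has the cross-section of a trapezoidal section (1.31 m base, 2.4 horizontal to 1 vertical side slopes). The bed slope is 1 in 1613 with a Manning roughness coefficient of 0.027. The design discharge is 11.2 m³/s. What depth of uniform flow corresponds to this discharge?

Manning's equation rearranged: A R^(2/3) = nQ / (1·√S) = 0.027 × 11.2 / (√0.00062) = 12.15.
Trying y = 1.5 m: A R^(2/3) = 6.392 — too small.
Trying y = 2.24 m: A R^(2/3) = 16.49 — too large.
Trying y = 1.97 m: A R^(2/3) = 12.13 — ≈ 12.15.

y_n = 1.97 m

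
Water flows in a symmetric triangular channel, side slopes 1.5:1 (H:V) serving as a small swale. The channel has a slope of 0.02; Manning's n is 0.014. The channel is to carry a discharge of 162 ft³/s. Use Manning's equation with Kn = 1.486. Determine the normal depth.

y_n = 2.61 ft

Manning's equation rearranged: A R^(2/3) = nQ / (1.486·√S) = 0.014 × 162 / (1.486 × √0.02) = 10.79.
Try y = 3.23 ft: A R^(2/3) = 19.06 — high.
Try y = 2.16 ft: A R^(2/3) = 6.517 — low.
Try y = 2.61 ft: A R^(2/3) = 10.79 — ≈ 10.79.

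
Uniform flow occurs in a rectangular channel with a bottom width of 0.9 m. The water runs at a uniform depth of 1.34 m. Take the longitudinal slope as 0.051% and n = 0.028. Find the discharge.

Flow area A = b·y = 0.9 × 1.34 = 1.206 m². Wetted perimeter P = b + 2y = 0.9 + 2×1.34 = 3.58 m.
Hydraulic radius R = A/P = 1.206/3.58 = 0.3369 m.
Manning's equation: Q = (1/n) A R^(2/3) S^(1/2) = (1/0.028) × 1.206 × 0.3369^(2/3) × 0.00051^(1/2) = 0.471 m³/s.

Q = 0.471 m³/s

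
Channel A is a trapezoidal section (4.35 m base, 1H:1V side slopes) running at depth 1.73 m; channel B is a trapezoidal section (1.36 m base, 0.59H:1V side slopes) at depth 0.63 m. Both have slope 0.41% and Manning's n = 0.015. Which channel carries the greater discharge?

channel A

Channel A: With bottom width b = 4.35 m and side slope z = 1: A = (b + zy)y = (4.35 + 1×1.73)×1.73 = 10.52 m²; P = b + 2y√(1+z²) = 4.35 + 2×1.73×1.414 = 9.243 m. Hydraulic radius R = A/P = 10.52/9.243 = 1.138 m. Q_A = (1/0.015)·10.52·1.138^(2/3)·√0.0041 = 48.94 m³/s.
Channel B: With bottom width b = 1.36 m and side slope z = 0.59: A = (b + zy)y = (1.36 + 0.59×0.63)×0.63 = 1.091 m²; P = b + 2y√(1+z²) = 1.36 + 2×0.63×1.161 = 2.823 m. Hydraulic radius R = A/P = 1.091/2.823 = 0.3865 m. Q_B = (1/0.015)·1.091·0.3865^(2/3)·√0.0041 = 2.471 m³/s.
Q_A = 48.94 m³/s vs Q_B = 2.471 m³/s, so channel A carries more.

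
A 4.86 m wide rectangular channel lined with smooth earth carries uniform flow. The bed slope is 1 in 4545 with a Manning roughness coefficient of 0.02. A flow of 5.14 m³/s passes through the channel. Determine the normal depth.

y_n = 1.5 m

Manning's equation rearranged: A R^(2/3) = nQ / (1·√S) = 0.02 × 5.14 / (√0.00022) = 6.93.
At y = 1.84 m: A R^(2/3) = 9.221 — high.
At y = 1.12 m: A R^(2/3) = 4.56 — low.
At y = 1.5 m: A R^(2/3) = 6.933 — close enough.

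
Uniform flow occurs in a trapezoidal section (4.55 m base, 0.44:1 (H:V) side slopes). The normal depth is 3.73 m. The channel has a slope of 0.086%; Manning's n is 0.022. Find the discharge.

With bottom width b = 4.55 m and side slope z = 0.44: A = (b + zy)y = (4.55 + 0.44×3.73)×3.73 = 23.09 m²; P = b + 2y√(1+z²) = 4.55 + 2×3.73×1.093 = 12.7 m.
Hydraulic radius R = A/P = 23.09/12.7 = 1.818 m.
Manning's equation: Q = (1/n) A R^(2/3) S^(1/2) = (1/0.022) × 23.09 × 1.818^(2/3) × 0.00086^(1/2) = 45.9 m³/s.

Q = 45.9 m³/s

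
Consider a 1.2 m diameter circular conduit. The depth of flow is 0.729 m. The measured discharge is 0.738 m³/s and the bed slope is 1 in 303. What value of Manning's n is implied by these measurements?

n = 0.027

For a circular section of diameter D = 1.2 m at depth y = 0.729 m, the central angle is θ = 2 arccos(1 − 2y/D) = 3.575 rad. Then A = (D²/8)(θ − sin θ) = 0.7191 m² and P = Dθ/2 = 2.145 m.
Hydraulic radius R = A/P = 0.7191/2.145 = 0.3352 m.
Rearranging Manning's equation: n = (1/Q) A R^(2/3) S^(1/2) = (1/0.738) × 0.7191 × 0.3352^(2/3) × √0.0033 = 0.027.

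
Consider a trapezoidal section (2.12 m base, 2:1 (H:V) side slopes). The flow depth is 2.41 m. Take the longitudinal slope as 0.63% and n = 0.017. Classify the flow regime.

supercritical

With bottom width b = 2.12 m and side slope z = 2: A = (b + zy)y = (2.12 + 2×2.41)×2.41 = 16.73 m²; P = b + 2y√(1+z²) = 2.12 + 2×2.41×2.236 = 12.9 m.
Hydraulic radius R = A/P = 16.73/12.9 = 1.297 m.
V = (1/n) R^(2/3) √S = (1/0.017) × 1.297^(2/3) × √0.0063 = 5.552 m/s. Hydraulic depth D_h = A/T = 16.73/11.76 = 1.422 m.
Froude number Fr = V/√(g·D_h) = 5.552/√(9.81×1.422) = 1.49, which is greater than 1, so the flow is supercritical.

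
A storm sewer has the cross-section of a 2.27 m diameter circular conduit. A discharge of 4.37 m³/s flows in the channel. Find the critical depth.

At critical depth, Q² T / (g A³) = 1, i.e. A³/T = Q²/g = 4.37²/9.81 = 1.947.
Try y = 1.07 m: A³/T = 2.914 — over.
Try y = 0.837 m: A³/T = 1.136 — short.
Try y = 0.963 m: A³/T = 1.946 — ≈ 1.947.

y_c = 0.963 m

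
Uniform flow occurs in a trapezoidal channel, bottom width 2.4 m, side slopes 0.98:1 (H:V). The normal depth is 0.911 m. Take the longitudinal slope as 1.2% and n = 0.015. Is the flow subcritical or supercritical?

With bottom width b = 2.4 m and side slope z = 0.98: A = (b + zy)y = (2.4 + 0.98×0.911)×0.911 = 3 m²; P = b + 2y√(1+z²) = 2.4 + 2×0.911×1.4 = 4.951 m.
Hydraulic radius R = A/P = 3/4.951 = 0.6059 m.
V = (1/n) R^(2/3) √S = (1/0.015) × 0.6059^(2/3) × √0.012 = 5.229 m/s. Hydraulic depth D_h = A/T = 3/4.186 = 0.7167 m.
Froude number Fr = V/√(g·D_h) = 5.229/√(9.81×0.7167) = 1.97, which is greater than 1, so the flow is supercritical.

supercritical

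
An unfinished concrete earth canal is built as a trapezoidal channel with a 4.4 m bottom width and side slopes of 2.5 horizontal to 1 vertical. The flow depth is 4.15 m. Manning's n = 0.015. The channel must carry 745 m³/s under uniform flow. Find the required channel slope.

With bottom width b = 4.4 m and side slope z = 2.5: A = (b + zy)y = (4.4 + 2.5×4.15)×4.15 = 61.32 m²; P = b + 2y√(1+z²) = 4.4 + 2×4.15×2.693 = 26.75 m.
Hydraulic radius R = A/P = 61.32/26.75 = 2.292 m.
From Manning's equation, S = [nQ / (1 A R^(2/3))]² = [0.015 × 745 / (1 × 61.32 × 2.292^(2/3))]² = 0.011.

S = 0.011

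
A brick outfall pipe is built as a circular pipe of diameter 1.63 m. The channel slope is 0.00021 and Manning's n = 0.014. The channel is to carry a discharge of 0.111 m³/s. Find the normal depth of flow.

Manning's equation rearranged: A R^(2/3) = nQ / (1·√S) = 0.014 × 0.111 / (√0.00021) = 0.1072.
Trying y = 0.43 m: A R^(2/3) = 0.1747 — too large.
Trying y = 0.337 m: A R^(2/3) = 0.1074 — close enough.

y_n = 0.337 m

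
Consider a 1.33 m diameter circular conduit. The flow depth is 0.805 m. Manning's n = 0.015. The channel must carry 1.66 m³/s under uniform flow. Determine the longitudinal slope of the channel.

For a circular section of diameter D = 1.33 m at depth y = 0.805 m, the central angle is θ = 2 arccos(1 − 2y/D) = 3.566 rad. Then A = (D²/8)(θ − sin θ) = 0.8795 m² and P = Dθ/2 = 2.371 m.
Hydraulic radius R = A/P = 0.8795/2.371 = 0.3709 m.
From Manning's equation, S = [nQ / (1 A R^(2/3))]² = [0.015 × 1.66 / (1 × 0.8795 × 0.3709^(2/3))]² = 0.00301.

S = 0.00301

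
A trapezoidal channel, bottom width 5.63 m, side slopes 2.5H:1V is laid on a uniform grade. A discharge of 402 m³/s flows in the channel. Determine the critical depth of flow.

y_c = 4.56 m

At critical depth, Q² T / (g A³) = 1, i.e. A³/T = Q²/g = 402²/9.81 = 16470.
At y = 3.72 m: A³/T = 7071 — short.
At y = 5.47 m: A³/T = 35700 — over.
At y = 4.56 m: A³/T = 16470 — matches.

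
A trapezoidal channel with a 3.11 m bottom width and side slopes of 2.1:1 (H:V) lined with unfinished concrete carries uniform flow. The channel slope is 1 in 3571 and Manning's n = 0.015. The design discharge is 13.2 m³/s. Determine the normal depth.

Manning's equation rearranged: A R^(2/3) = nQ / (1·√S) = 0.015 × 13.2 / (√0.00028) = 11.83.
At y = 1.42 m: A R^(2/3) = 8.006 — too small.
At y = 2.05 m: A R^(2/3) = 17.18 — too large.
At y = 1.72 m: A R^(2/3) = 11.87 — ≈ 11.83.

y_n = 1.72 m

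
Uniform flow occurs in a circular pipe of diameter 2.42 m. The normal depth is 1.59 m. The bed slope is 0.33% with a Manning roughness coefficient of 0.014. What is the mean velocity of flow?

V = 3.24 m/s

For a circular section of diameter D = 2.42 m at depth y = 1.59 m, the central angle is θ = 2 arccos(1 − 2y/D) = 3.781 rad. Then A = (D²/8)(θ − sin θ) = 3.204 m² and P = Dθ/2 = 4.574 m.
Hydraulic radius R = A/P = 3.204/4.574 = 0.7004 m.
From Manning's equation, V = (1/n) R^(2/3) S^(1/2) = (1/0.014) × 0.7004^(2/3) × 0.0033^(1/2) = 3.24 m/s.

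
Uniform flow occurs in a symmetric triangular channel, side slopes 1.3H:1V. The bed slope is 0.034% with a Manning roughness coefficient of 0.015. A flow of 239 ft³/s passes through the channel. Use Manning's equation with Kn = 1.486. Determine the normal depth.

y_n = 7.1 ft

Manning's equation rearranged: A R^(2/3) = nQ / (1.486·√S) = 0.015 × 239 / (1.486 × √0.00034) = 130.8.
Try y = 5.64 ft: A R^(2/3) = 70.69 — low.
Try y = 8.04 ft: A R^(2/3) = 182 — high.
Try y = 7.1 ft: A R^(2/3) = 130.6 — matches.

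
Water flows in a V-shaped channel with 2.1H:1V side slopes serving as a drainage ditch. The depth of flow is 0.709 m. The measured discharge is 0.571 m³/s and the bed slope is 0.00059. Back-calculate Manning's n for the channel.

For a triangular section with side slope z = 2.1: A = zy² = 2.1×0.709² = 1.056 m²; P = 2y√(1+z²) = 2×0.709×2.326 = 3.298 m.
Hydraulic radius R = A/P = 1.056/3.298 = 0.3201 m.
Rearranging Manning's equation: n = (1/Q) A R^(2/3) S^(1/2) = (1/0.571) × 1.056 × 0.3201^(2/3) × √0.00059 = 0.021.

n = 0.021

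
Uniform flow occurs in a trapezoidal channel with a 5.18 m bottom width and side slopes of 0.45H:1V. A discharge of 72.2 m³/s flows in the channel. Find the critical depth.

At critical depth, Q² T / (g A³) = 1, i.e. A³/T = Q²/g = 72.2²/9.81 = 531.4.
Trying y = 3.03 m: A³/T = 985.7 — high.
Trying y = 1.84 m: A³/T = 197.6 — low.
Trying y = 2.51 m: A³/T = 533.9 — matches.

y_c = 2.51 m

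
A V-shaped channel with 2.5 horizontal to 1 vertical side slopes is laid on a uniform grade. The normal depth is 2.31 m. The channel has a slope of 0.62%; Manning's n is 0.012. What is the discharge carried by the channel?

Q = 91.7 m³/s

For a triangular section with side slope z = 2.5: A = zy² = 2.5×2.31² = 13.34 m²; P = 2y√(1+z²) = 2×2.31×2.693 = 12.44 m.
Hydraulic radius R = A/P = 13.34/12.44 = 1.072 m.
Manning's equation: Q = (1/n) A R^(2/3) S^(1/2) = (1/0.012) × 13.34 × 1.072^(2/3) × 0.0062^(1/2) = 91.7 m³/s.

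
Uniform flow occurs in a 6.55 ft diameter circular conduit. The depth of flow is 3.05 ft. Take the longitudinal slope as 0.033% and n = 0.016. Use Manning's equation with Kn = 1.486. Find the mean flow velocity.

For a circular section of diameter D = 6.55 ft at depth y = 3.05 ft, the central angle is θ = 2 arccos(1 − 2y/D) = 3.004 rad. Then A = (D²/8)(θ − sin θ) = 15.38 ft² and P = Dθ/2 = 9.838 ft.
Hydraulic radius R = A/P = 15.38/9.838 = 1.563 ft.
From Manning's equation, V = (1.486/n) R^(2/3) S^(1/2) = (1.486/0.016) × 1.563^(2/3) × 0.00033^(1/2) = 2.27 ft/s.

V = 2.27 ft/s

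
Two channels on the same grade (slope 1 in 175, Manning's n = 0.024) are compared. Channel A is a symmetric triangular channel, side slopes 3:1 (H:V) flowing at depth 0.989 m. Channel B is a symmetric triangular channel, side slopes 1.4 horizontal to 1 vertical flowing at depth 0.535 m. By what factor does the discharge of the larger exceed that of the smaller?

Channel A: For a triangular section with side slope z = 3: A = zy² = 3×0.989² = 2.934 m²; P = 2y√(1+z²) = 2×0.989×3.162 = 6.255 m. Hydraulic radius R = A/P = 2.934/6.255 = 0.4691 m. Q_A = (1/0.024)·2.934·0.4691^(2/3)·√0.005714 = 5.58 m³/s.
Channel B: For a triangular section with side slope z = 1.4: A = zy² = 1.4×0.535² = 0.4007 m²; P = 2y√(1+z²) = 2×0.535×1.72 = 1.841 m. Hydraulic radius R = A/P = 0.4007/1.841 = 0.2177 m. Q_B = (1/0.024)·0.4007·0.2177^(2/3)·√0.005714 = 0.4567 m³/s.
The larger discharge is 5.58 m³/s and the smaller is 0.4567 m³/s; the ratio is 12.2.

12.2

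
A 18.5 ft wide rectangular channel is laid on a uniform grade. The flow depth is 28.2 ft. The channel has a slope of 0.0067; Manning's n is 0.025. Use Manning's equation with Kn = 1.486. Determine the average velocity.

Flow area A = b·y = 18.5 × 28.2 = 521.7 ft². Wetted perimeter P = b + 2y = 18.5 + 2×28.2 = 74.9 ft.
Hydraulic radius R = A/P = 521.7/74.9 = 6.965 ft.
From Manning's equation, V = (1.486/n) R^(2/3) S^(1/2) = (1.486/0.025) × 6.965^(2/3) × 0.0067^(1/2) = 17.7 ft/s.

V = 17.7 ft/s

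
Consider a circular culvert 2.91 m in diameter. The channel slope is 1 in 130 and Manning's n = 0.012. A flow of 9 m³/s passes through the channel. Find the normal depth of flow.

y_n = 0.947 m

Manning's equation rearranged: A R^(2/3) = nQ / (1·√S) = 0.012 × 9 / (√0.007692) = 1.231.
Trying y = 0.67 m: A R^(2/3) = 0.6255 — short.
Trying y = 1.15 m: A R^(2/3) = 1.773 — over.
Trying y = 0.947 m: A R^(2/3) = 1.232 — ≈ 1.231.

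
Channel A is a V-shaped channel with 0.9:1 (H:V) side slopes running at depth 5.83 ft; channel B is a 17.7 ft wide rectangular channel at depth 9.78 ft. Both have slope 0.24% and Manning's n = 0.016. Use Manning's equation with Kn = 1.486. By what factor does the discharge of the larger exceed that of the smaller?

Channel A: For a triangular section with side slope z = 0.9: A = zy² = 0.9×5.83² = 30.59 ft²; P = 2y√(1+z²) = 2×5.83×1.345 = 15.69 ft. Hydraulic radius R = A/P = 30.59/15.69 = 1.95 ft. Q_A = (1.486/0.016)·30.59·1.95^(2/3)·√0.0024 = 217.2 ft³/s.
Channel B: Flow area A = b·y = 17.7 × 9.78 = 173.1 ft². Wetted perimeter P = b + 2y = 17.7 + 2×9.78 = 37.26 ft. Hydraulic radius R = A/P = 173.1/37.26 = 4.646 ft. Q_B = (1.486/0.016)·173.1·4.646^(2/3)·√0.0024 = 2193 ft³/s.
The larger discharge is 2193 ft³/s and the smaller is 217.2 ft³/s; the ratio is 10.1.

10.1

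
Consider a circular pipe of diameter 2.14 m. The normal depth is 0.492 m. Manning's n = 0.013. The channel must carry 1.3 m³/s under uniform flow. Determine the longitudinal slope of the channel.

S = 0.00378

For a circular section of diameter D = 2.14 m at depth y = 0.492 m, the central angle is θ = 2 arccos(1 − 2y/D) = 2 rad. Then A = (D²/8)(θ − sin θ) = 0.6246 m² and P = Dθ/2 = 2.14 m.
Hydraulic radius R = A/P = 0.6246/2.14 = 0.2918 m.
From Manning's equation, S = [nQ / (1 A R^(2/3))]² = [0.013 × 1.3 / (1 × 0.6246 × 0.2918^(2/3))]² = 0.00378.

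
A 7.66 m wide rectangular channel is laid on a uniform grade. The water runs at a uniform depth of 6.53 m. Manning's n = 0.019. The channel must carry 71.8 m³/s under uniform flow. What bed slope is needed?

Flow area A = b·y = 7.66 × 6.53 = 50.02 m². Wetted perimeter P = b + 2y = 7.66 + 2×6.53 = 20.72 m.
Hydraulic radius R = A/P = 50.02/20.72 = 2.414 m.
From Manning's equation, S = [nQ / (1 A R^(2/3))]² = [0.019 × 71.8 / (1 × 50.02 × 2.414^(2/3))]² = 0.00023.

S = 0.00023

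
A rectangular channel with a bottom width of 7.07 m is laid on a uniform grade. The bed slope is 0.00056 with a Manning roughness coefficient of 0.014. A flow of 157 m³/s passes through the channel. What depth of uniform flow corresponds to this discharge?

Manning's equation rearranged: A R^(2/3) = nQ / (1·√S) = 0.014 × 157 / (√0.00056) = 92.88.
Trying y = 5.69 m: A R^(2/3) = 67.64 — low.
Trying y = 9.11 m: A R^(2/3) = 120.1 — high.
Trying y = 7.35 m: A R^(2/3) = 92.81 — matches.

y_n = 7.35 m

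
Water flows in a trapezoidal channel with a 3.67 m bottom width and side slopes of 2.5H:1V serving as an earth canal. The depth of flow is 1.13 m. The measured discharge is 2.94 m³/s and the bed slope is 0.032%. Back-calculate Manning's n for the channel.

n = 0.0369

With bottom width b = 3.67 m and side slope z = 2.5: A = (b + zy)y = (3.67 + 2.5×1.13)×1.13 = 7.339 m²; P = b + 2y√(1+z²) = 3.67 + 2×1.13×2.693 = 9.755 m.
Hydraulic radius R = A/P = 7.339/9.755 = 0.7523 m.
Rearranging Manning's equation: n = (1/Q) A R^(2/3) S^(1/2) = (1/2.94) × 7.339 × 0.7523^(2/3) × √0.00032 = 0.0369.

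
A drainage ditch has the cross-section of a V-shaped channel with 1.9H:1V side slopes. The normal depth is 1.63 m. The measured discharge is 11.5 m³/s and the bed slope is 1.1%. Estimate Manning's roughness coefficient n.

For a triangular section with side slope z = 1.9: A = zy² = 1.9×1.63² = 5.048 m²; P = 2y√(1+z²) = 2×1.63×2.147 = 7 m.
Hydraulic radius R = A/P = 5.048/7 = 0.7212 m.
Rearranging Manning's equation: n = (1/Q) A R^(2/3) S^(1/2) = (1/11.5) × 5.048 × 0.7212^(2/3) × √0.011 = 0.037.

n = 0.037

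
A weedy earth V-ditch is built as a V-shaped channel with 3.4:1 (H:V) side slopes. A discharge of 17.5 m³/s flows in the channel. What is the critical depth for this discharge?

y_c = 1.4 m

At critical depth, Q² T / (g A³) = 1, i.e. A³/T = Q²/g = 17.5²/9.81 = 31.22.
Try y = 1.61 m: A³/T = 62.53 — too large.
Try y = 1.4 m: A³/T = 31.09 — ≈ 31.22.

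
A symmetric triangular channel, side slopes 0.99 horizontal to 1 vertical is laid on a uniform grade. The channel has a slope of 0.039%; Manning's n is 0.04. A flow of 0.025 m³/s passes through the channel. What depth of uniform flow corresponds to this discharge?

y_n = 0.426 m

Manning's equation rearranged: A R^(2/3) = nQ / (1·√S) = 0.04 × 0.025 / (√0.00039) = 0.05064.
Try y = 0.517 m: A R^(2/3) = 0.08494 — high.
Try y = 0.332 m: A R^(2/3) = 0.02607 — low.
Try y = 0.426 m: A R^(2/3) = 0.05069 — ≈ 0.05064.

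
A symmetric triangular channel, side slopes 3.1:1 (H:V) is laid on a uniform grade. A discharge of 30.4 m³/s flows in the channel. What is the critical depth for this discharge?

y_c = 1.81 m

At critical depth, Q² T / (g A³) = 1, i.e. A³/T = Q²/g = 30.4²/9.81 = 94.21.
At y = 2.12 m: A³/T = 205.8 — high.
At y = 1.39 m: A³/T = 24.93 — low.
At y = 1.81 m: A³/T = 93.34 — ≈ 94.21.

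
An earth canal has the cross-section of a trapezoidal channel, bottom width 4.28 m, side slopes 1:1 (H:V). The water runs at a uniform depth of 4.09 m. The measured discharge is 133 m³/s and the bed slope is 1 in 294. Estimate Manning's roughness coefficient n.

n = 0.0251

With bottom width b = 4.28 m and side slope z = 1: A = (b + zy)y = (4.28 + 1×4.09)×4.09 = 34.23 m²; P = b + 2y√(1+z²) = 4.28 + 2×4.09×1.414 = 15.85 m.
Hydraulic radius R = A/P = 34.23/15.85 = 2.16 m.
Rearranging Manning's equation: n = (1/Q) A R^(2/3) S^(1/2) = (1/133) × 34.23 × 2.16^(2/3) × √0.003401 = 0.0251.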